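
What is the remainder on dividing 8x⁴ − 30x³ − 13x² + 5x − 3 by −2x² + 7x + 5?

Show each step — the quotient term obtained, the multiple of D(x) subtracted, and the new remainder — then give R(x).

Step 1: lead(8x⁴ − 30x³ − 13x² + 5x − 3) ÷ lead(D) = 8x⁴ ÷ −2x² = −4x². Subtract (−4x²)·D = 8x⁴ − 28x³ − 20x². Remainder: −2x³ + 7x² + 5x − 3.
Step 2: lead(−2x³ + 7x² + 5x − 3) ÷ lead(D) = −2x³ ÷ −2x² = x. Subtract (x)·D = −2x³ + 7x² + 5x. Remainder: −3.

R(x) = −3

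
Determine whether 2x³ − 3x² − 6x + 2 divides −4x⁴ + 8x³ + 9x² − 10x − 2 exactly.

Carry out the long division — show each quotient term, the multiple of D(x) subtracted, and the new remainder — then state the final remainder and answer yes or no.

R(x) = −4, so D(x) is not a factor of P(x). no

Step 1: lead(−4x⁴ + 8x³ + 9x² − 10x − 2) ÷ lead(D) = −4x⁴ ÷ 2x³ = −2x. Subtract (−2x)·D = −4x⁴ + 6x³ + 12x² − 4x. Remainder: 2x³ − 3x² − 6x − 2.
Step 2: lead(2x³ − 3x² − 6x − 2) ÷ lead(D) = 2x³ ÷ 2x³ = 1. Subtract (1)·D = 2x³ − 3x² − 6x + 2. Remainder: −4.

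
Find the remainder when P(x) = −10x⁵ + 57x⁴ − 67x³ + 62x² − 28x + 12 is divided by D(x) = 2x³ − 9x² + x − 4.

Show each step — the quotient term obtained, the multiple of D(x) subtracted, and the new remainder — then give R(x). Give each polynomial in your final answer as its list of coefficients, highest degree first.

R = [-4]

Step 1: lead(−10x⁵ + 57x⁴ − 67x³ + 62x² − 28x + 12) ÷ lead(D) = −10x⁵ ÷ 2x³ = −5x². Subtract (−5x²)·D = −10x⁵ + 45x⁴ − 5x³ + 20x². Remainder: 12x⁴ − 62x³ + 42x² − 28x + 12.
Step 2: lead(12x⁴ − 62x³ + 42x² − 28x + 12) ÷ lead(D) = 12x⁴ ÷ 2x³ = 6x. Subtract (6x)·D = 12x⁴ − 54x³ + 6x² − 24x. Remainder: −8x³ + 36x² − 4x + 12.
Step 3: lead(−8x³ + 36x² − 4x + 12) ÷ lead(D) = −8x³ ÷ 2x³ = −4. Subtract (−4)·D = −8x³ + 36x² − 4x + 16. Remainder: −4.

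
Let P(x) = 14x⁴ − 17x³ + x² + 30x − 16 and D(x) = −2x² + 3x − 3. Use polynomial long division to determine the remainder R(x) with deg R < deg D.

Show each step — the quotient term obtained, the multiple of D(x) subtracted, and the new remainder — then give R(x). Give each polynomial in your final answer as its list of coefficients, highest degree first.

R = [3, 5]

Step 1: lead(14x⁴ − 17x³ + x² + 30x − 16) ÷ lead(D) = 14x⁴ ÷ −2x² = −7x². Subtract (−7x²)·D = 14x⁴ − 21x³ + 21x². Remainder: 4x³ − 20x² + 30x − 16.
Step 2: lead(4x³ − 20x² + 30x − 16) ÷ lead(D) = 4x³ ÷ −2x² = −2x. Subtract (−2x)·D = 4x³ − 6x² + 6x. Remainder: −14x² + 24x − 16.
Step 3: lead(−14x² + 24x − 16) ÷ lead(D) = −14x² ÷ −2x² = 7. Subtract (7)·D = −14x² + 21x − 21. Remainder: 3x + 5.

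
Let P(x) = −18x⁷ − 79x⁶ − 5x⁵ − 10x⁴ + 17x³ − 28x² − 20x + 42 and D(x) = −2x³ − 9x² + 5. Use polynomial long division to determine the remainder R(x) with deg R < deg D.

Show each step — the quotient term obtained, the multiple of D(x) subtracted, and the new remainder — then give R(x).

Step 1: lead(−18x⁷ − 79x⁶ − 5x⁵ − 10x⁴ + 17x³ − 28x² − 20x + 42) ÷ lead(D) = −18x⁷ ÷ −2x³ = 9x⁴. Subtract (9x⁴)·D = −18x⁷ − 81x⁶ + 45x⁴. Remainder: 2x⁶ − 5x⁵ − 55x⁴ + 17x³ − 28x² − 20x + 42.
Step 2: lead(2x⁶ − 5x⁵ − 55x⁴ + 17x³ − 28x² − 20x + 42) ÷ lead(D) = 2x⁶ ÷ −2x³ = −x³. Subtract (−x³)·D = 2x⁶ + 9x⁵ − 5x³. Remainder: −14x⁵ − 55x⁴ + 22x³ − 28x² − 20x + 42.
Step 3: lead(−14x⁵ − 55x⁴ + 22x³ − 28x² − 20x + 42) ÷ lead(D) = −14x⁵ ÷ −2x³ = 7x². Subtract (7x²)·D = −14x⁵ − 63x⁴ + 35x². Remainder: 8x⁴ + 22x³ − 63x² − 20x + 42.
Step 4: lead(8x⁴ + 22x³ − 63x² − 20x + 42) ÷ lead(D) = 8x⁴ ÷ −2x³ = −4x. Subtract (−4x)·D = 8x⁴ + 36x³ − 20x. Remainder: −14x³ − 63x² + 42.
Step 5: lead(−14x³ − 63x² + 42) ÷ lead(D) = −14x³ ÷ −2x³ = 7. Subtract (7)·D = −14x³ − 63x² + 35. Remainder: 7.

R(x) = 7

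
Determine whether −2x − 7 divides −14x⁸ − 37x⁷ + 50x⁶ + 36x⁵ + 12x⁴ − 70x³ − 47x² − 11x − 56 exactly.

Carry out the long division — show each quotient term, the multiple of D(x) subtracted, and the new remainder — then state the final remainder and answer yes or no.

R(x) = 7, so D(x) is not a factor of P(x). no

Step 1: lead(−14x⁸ − 37x⁷ + 50x⁶ + 36x⁵ + 12x⁴ − 70x³ − 47x² − 11x − 56) ÷ lead(D) = −14x⁸ ÷ −2x = 7x⁷. Subtract (7x⁷)·D = −14x⁸ − 49x⁷. Remainder: 12x⁷ + 50x⁶ + 36x⁵ + 12x⁴ − 70x³ − 47x² − 11x − 56.
Step 2: lead(12x⁷ + 50x⁶ + 36x⁵ + 12x⁴ − 70x³ − 47x² − 11x − 56) ÷ lead(D) = 12x⁷ ÷ −2x = −6x⁶. Subtract (−6x⁶)·D = 12x⁷ + 42x⁶. Remainder: 8x⁶ + 36x⁵ + 12x⁴ − 70x³ − 47x² − 11x − 56.
Step 3: lead(8x⁶ + 36x⁵ + 12x⁴ − 70x³ − 47x² − 11x − 56) ÷ lead(D) = 8x⁶ ÷ −2x = −4x⁵. Subtract (−4x⁵)·D = 8x⁶ + 28x⁵. Remainder: 8x⁵ + 12x⁴ − 70x³ − 47x² − 11x − 56.
Step 4: lead(8x⁵ + 12x⁴ − 70x³ − 47x² − 11x − 56) ÷ lead(D) = 8x⁵ ÷ −2x = −4x⁴. Subtract (−4x⁴)·D = 8x⁵ + 28x⁴. Remainder: −16x⁴ − 70x³ − 47x² − 11x − 56.
Step 5: lead(−16x⁴ − 70x³ − 47x² − 11x − 56) ÷ lead(D) = −16x⁴ ÷ −2x = 8x³. Subtract (8x³)·D = −16x⁴ − 56x³. Remainder: −14x³ − 47x² − 11x − 56.
Step 6: lead(−14x³ − 47x² − 11x − 56) ÷ lead(D) = −14x³ ÷ −2x = 7x². Subtract (7x²)·D = −14x³ − 49x². Remainder: 2x² − 11x − 56.
Step 7: lead(2x² − 11x − 56) ÷ lead(D) = 2x² ÷ −2x = −x. Subtract (−x)·D = 2x² + 7x. Remainder: −18x − 56.
Step 8: lead(−18x − 56) ÷ lead(D) = −18x ÷ −2x = 9. Subtract (9)·D = −18x − 63. Remainder: 7.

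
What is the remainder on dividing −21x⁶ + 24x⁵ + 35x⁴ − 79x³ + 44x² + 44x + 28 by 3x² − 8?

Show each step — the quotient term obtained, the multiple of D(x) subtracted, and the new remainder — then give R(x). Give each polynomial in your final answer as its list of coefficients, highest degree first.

R = [4, -4]

Step 1: lead(−21x⁶ + 24x⁵ + 35x⁴ − 79x³ + 44x² + 44x + 28) ÷ lead(D) = −21x⁶ ÷ 3x² = −7x⁴. Subtract (−7x⁴)·D = −21x⁶ + 56x⁴. Remainder: 24x⁵ − 21x⁴ − 79x³ + 44x² + 44x + 28.
Step 2: lead(24x⁵ − 21x⁴ − 79x³ + 44x² + 44x + 28) ÷ lead(D) = 24x⁵ ÷ 3x² = 8x³. Subtract (8x³)·D = 24x⁵ − 64x³. Remainder: −21x⁴ − 15x³ + 44x² + 44x + 28.
Step 3: lead(−21x⁴ − 15x³ + 44x² + 44x + 28) ÷ lead(D) = −21x⁴ ÷ 3x² = −7x². Subtract (−7x²)·D = −21x⁴ + 56x². Remainder: −15x³ − 12x² + 44x + 28.
Step 4: lead(−15x³ − 12x² + 44x + 28) ÷ lead(D) = −15x³ ÷ 3x² = −5x. Subtract (−5x)·D = −15x³ + 40x. Remainder: −12x² + 4x + 28.
Step 5: lead(−12x² + 4x + 28) ÷ lead(D) = −12x² ÷ 3x² = −4. Subtract (−4)·D = −12x² + 32. Remainder: 4x − 4.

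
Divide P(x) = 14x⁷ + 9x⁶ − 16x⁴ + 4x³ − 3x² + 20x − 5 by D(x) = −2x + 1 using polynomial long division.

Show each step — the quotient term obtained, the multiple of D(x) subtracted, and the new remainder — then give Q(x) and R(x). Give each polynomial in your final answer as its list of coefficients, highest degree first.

Q = [-7, -8, -4, 6, 1, 2, -9]; R = [4]

Step 1: lead(14x⁷ + 9x⁶ − 16x⁴ + 4x³ − 3x² + 20x − 5) ÷ lead(D) = 14x⁷ ÷ −2x = −7x⁶. Subtract (−7x⁶)·D = 14x⁷ − 7x⁶. Remainder: 16x⁶ − 16x⁴ + 4x³ − 3x² + 20x − 5.
Step 2: lead(16x⁶ − 16x⁴ + 4x³ − 3x² + 20x − 5) ÷ lead(D) = 16x⁶ ÷ −2x = −8x⁵. Subtract (−8x⁵)·D = 16x⁶ − 8x⁵. Remainder: 8x⁵ − 16x⁴ + 4x³ − 3x² + 20x − 5.
Step 3: lead(8x⁵ − 16x⁴ + 4x³ − 3x² + 20x − 5) ÷ lead(D) = 8x⁵ ÷ −2x = −4x⁴. Subtract (−4x⁴)·D = 8x⁵ − 4x⁴. Remainder: −12x⁴ + 4x³ − 3x² + 20x − 5.
Step 4: lead(−12x⁴ + 4x³ − 3x² + 20x − 5) ÷ lead(D) = −12x⁴ ÷ −2x = 6x³. Subtract (6x³)·D = −12x⁴ + 6x³. Remainder: −2x³ − 3x² + 20x − 5.
Step 5: lead(−2x³ − 3x² + 20x − 5) ÷ lead(D) = −2x³ ÷ −2x = x². Subtract (x²)·D = −2x³ + x². Remainder: −4x² + 20x − 5.
Step 6: lead(−4x² + 20x − 5) ÷ lead(D) = −4x² ÷ −2x = 2x. Subtract (2x)·D = −4x² + 2x. Remainder: 18x − 5.
Step 7: lead(18x − 5) ÷ lead(D) = 18x ÷ −2x = −9. Subtract (−9)·D = 18x − 9. Remainder: 4.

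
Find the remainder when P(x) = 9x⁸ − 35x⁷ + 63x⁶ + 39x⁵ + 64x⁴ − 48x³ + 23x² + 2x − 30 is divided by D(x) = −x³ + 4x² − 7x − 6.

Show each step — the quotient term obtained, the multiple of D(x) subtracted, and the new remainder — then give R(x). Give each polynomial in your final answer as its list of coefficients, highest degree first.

Step 1: lead(9x⁸ − 35x⁷ + 63x⁶ + 39x⁵ + 64x⁴ − 48x³ + 23x² + 2x − 30) ÷ lead(D) = 9x⁸ ÷ −x³ = −9x⁵. Subtract (−9x⁵)·D = 9x⁸ − 36x⁷ + 63x⁶ + 54x⁵. Remainder: x⁷ − 15x⁵ + 64x⁴ − 48x³ + 23x² + 2x − 30.
Step 2: lead(x⁷ − 15x⁵ + 64x⁴ − 48x³ + 23x² + 2x − 30) ÷ lead(D) = x⁷ ÷ −x³ = −x⁴. Subtract (−x⁴)·D = x⁷ − 4x⁶ + 7x⁵ + 6x⁴. Remainder: 4x⁶ − 22x⁵ + 58x⁴ − 48x³ + 23x² + 2x − 30.
Step 3: lead(4x⁶ − 22x⁵ + 58x⁴ − 48x³ + 23x² + 2x − 30) ÷ lead(D) = 4x⁶ ÷ −x³ = −4x³. Subtract (−4x³)·D = 4x⁶ − 16x⁵ + 28x⁴ + 24x³. Remainder: −6x⁵ + 30x⁴ − 72x³ + 23x² + 2x − 30.
Step 4: lead(−6x⁵ + 30x⁴ − 72x³ + 23x² + 2x − 30) ÷ lead(D) = −6x⁵ ÷ −x³ = 6x². Subtract (6x²)·D = −6x⁵ + 24x⁴ − 42x³ − 36x². Remainder: 6x⁴ − 30x³ + 59x² + 2x − 30.
Step 5: lead(6x⁴ − 30x³ + 59x² + 2x − 30) ÷ lead(D) = 6x⁴ ÷ −x³ = −6x. Subtract (−6x)·D = 6x⁴ − 24x³ + 42x² + 36x. Remainder: −6x³ + 17x² − 34x − 30.
Step 6: lead(−6x³ + 17x² − 34x − 30) ÷ lead(D) = −6x³ ÷ −x³ = 6. Subtract (6)·D = −6x³ + 24x² − 42x − 36. Remainder: −7x² + 8x + 6.

R = [-7, 8, 6]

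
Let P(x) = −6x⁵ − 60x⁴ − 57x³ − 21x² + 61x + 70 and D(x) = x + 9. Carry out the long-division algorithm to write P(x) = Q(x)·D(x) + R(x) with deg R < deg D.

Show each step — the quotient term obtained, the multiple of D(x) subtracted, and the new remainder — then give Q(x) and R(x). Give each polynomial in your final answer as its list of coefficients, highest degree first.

Step 1: lead(−6x⁵ − 60x⁴ − 57x³ − 21x² + 61x + 70) ÷ lead(D) = −6x⁵ ÷ x = −6x⁴. Subtract (−6x⁴)·D = −6x⁵ − 54x⁴. Remainder: −6x⁴ − 57x³ − 21x² + 61x + 70.
Step 2: lead(−6x⁴ − 57x³ − 21x² + 61x + 70) ÷ lead(D) = −6x⁴ ÷ x = −6x³. Subtract (−6x³)·D = −6x⁴ − 54x³. Remainder: −3x³ − 21x² + 61x + 70.
Step 3: lead(−3x³ − 21x² + 61x + 70) ÷ lead(D) = −3x³ ÷ x = −3x². Subtract (−3x²)·D = −3x³ − 27x². Remainder: 6x² + 61x + 70.
Step 4: lead(6x² + 61x + 70) ÷ lead(D) = 6x² ÷ x = 6x. Subtract (6x)·D = 6x² + 54x. Remainder: 7x + 70.
Step 5: lead(7x + 70) ÷ lead(D) = 7x ÷ x = 7. Subtract (7)·D = 7x + 63. Remainder: 7.

Q = [-6, -6, -3, 6, 7]; R = [7]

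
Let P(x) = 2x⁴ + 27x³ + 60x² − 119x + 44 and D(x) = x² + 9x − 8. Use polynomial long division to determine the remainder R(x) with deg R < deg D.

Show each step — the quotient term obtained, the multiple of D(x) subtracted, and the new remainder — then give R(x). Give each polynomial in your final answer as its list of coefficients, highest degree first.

Step 1: lead(2x⁴ + 27x³ + 60x² − 119x + 44) ÷ lead(D) = 2x⁴ ÷ x² = 2x². Subtract (2x²)·D = 2x⁴ + 18x³ − 16x². Remainder: 9x³ + 76x² − 119x + 44.
Step 2: lead(9x³ + 76x² − 119x + 44) ÷ lead(D) = 9x³ ÷ x² = 9x. Subtract (9x)·D = 9x³ + 81x² − 72x. Remainder: −5x² − 47x + 44.
Step 3: lead(−5x² − 47x + 44) ÷ lead(D) = −5x² ÷ x² = −5. Subtract (−5)·D = −5x² − 45x + 40. Remainder: −2x + 4.

R = [-2, 4]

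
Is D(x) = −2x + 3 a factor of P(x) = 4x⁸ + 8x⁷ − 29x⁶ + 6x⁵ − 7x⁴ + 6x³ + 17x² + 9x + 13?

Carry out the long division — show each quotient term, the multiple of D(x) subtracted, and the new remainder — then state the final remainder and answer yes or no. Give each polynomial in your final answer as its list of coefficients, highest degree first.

R = [4], so D(x) is not a factor of P(x). no

Step 1: lead(4x⁸ + 8x⁷ − 29x⁶ + 6x⁵ − 7x⁴ + 6x³ + 17x² + 9x + 13) ÷ lead(D) = 4x⁸ ÷ −2x = −2x⁷. Subtract (−2x⁷)·D = 4x⁸ − 6x⁷. Remainder: 14x⁷ − 29x⁶ + 6x⁵ − 7x⁴ + 6x³ + 17x² + 9x + 13.
Step 2: lead(14x⁷ − 29x⁶ + 6x⁵ − 7x⁴ + 6x³ + 17x² + 9x + 13) ÷ lead(D) = 14x⁷ ÷ −2x = −7x⁶. Subtract (−7x⁶)·D = 14x⁷ − 21x⁶. Remainder: −8x⁶ + 6x⁵ − 7x⁴ + 6x³ + 17x² + 9x + 13.
Step 3: lead(−8x⁶ + 6x⁵ − 7x⁴ + 6x³ + 17x² + 9x + 13) ÷ lead(D) = −8x⁶ ÷ −2x = 4x⁵. Subtract (4x⁵)·D = −8x⁶ + 12x⁵. Remainder: −6x⁵ − 7x⁴ + 6x³ + 17x² + 9x + 13.
Step 4: lead(−6x⁵ − 7x⁴ + 6x³ + 17x² + 9x + 13) ÷ lead(D) = −6x⁵ ÷ −2x = 3x⁴. Subtract (3x⁴)·D = −6x⁵ + 9x⁴. Remainder: −16x⁴ + 6x³ + 17x² + 9x + 13.
Step 5: lead(−16x⁴ + 6x³ + 17x² + 9x + 13) ÷ lead(D) = −16x⁴ ÷ −2x = 8x³. Subtract (8x³)·D = −16x⁴ + 24x³. Remainder: −18x³ + 17x² + 9x + 13.
Step 6: lead(−18x³ + 17x² + 9x + 13) ÷ lead(D) = −18x³ ÷ −2x = 9x². Subtract (9x²)·D = −18x³ + 27x². Remainder: −10x² + 9x + 13.
Step 7: lead(−10x² + 9x + 13) ÷ lead(D) = −10x² ÷ −2x = 5x. Subtract (5x)·D = −10x² + 15x. Remainder: −6x + 13.
Step 8: lead(−6x + 13) ÷ lead(D) = −6x ÷ −2x = 3. Subtract (3)·D = −6x + 9. Remainder: 4.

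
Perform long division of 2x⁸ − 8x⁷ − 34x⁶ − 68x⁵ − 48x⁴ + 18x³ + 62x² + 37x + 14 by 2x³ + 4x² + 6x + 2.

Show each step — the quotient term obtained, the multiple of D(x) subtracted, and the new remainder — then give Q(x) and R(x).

Q(x) = x⁵ − 6x⁴ − 8x³ − x² + 8x + 4; R(x) = −3x + 6

Step 1: lead(2x⁸ − 8x⁷ − 34x⁶ − 68x⁵ − 48x⁴ + 18x³ + 62x² + 37x + 14) ÷ lead(D) = 2x⁸ ÷ 2x³ = x⁵. Subtract (x⁵)·D = 2x⁸ + 4x⁷ + 6x⁶ + 2x⁵. Remainder: −12x⁷ − 40x⁶ − 70x⁵ − 48x⁴ + 18x³ + 62x² + 37x + 14.
Step 2: lead(−12x⁷ − 40x⁶ − 70x⁵ − 48x⁴ + 18x³ + 62x² + 37x + 14) ÷ lead(D) = −12x⁷ ÷ 2x³ = −6x⁴. Subtract (−6x⁴)·D = −12x⁷ − 24x⁶ − 36x⁵ − 12x⁴. Remainder: −16x⁶ − 34x⁵ − 36x⁴ + 18x³ + 62x² + 37x + 14.
Step 3: lead(−16x⁶ − 34x⁵ − 36x⁴ + 18x³ + 62x² + 37x + 14) ÷ lead(D) = −16x⁶ ÷ 2x³ = −8x³. Subtract (−8x³)·D = −16x⁶ − 32x⁵ − 48x⁴ − 16x³. Remainder: −2x⁵ + 12x⁴ + 34x³ + 62x² + 37x + 14.
Step 4: lead(−2x⁵ + 12x⁴ + 34x³ + 62x² + 37x + 14) ÷ lead(D) = −2x⁵ ÷ 2x³ = −x². Subtract (−x²)·D = −2x⁵ − 4x⁴ − 6x³ − 2x². Remainder: 16x⁴ + 40x³ + 64x² + 37x + 14.
Step 5: lead(16x⁴ + 40x³ + 64x² + 37x + 14) ÷ lead(D) = 16x⁴ ÷ 2x³ = 8x. Subtract (8x)·D = 16x⁴ + 32x³ + 48x² + 16x. Remainder: 8x³ + 16x² + 21x + 14.
Step 6: lead(8x³ + 16x² + 21x + 14) ÷ lead(D) = 8x³ ÷ 2x³ = 4. Subtract (4)·D = 8x³ + 16x² + 24x + 8. Remainder: −3x + 6.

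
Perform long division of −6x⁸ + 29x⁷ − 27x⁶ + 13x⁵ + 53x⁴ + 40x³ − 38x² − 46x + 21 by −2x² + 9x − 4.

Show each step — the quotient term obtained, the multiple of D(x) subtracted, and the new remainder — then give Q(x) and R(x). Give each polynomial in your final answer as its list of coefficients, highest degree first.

Q = [3, -1, 3, 9, 8, -2, -6]; R = [-3]

Step 1: lead(−6x⁸ + 29x⁷ − 27x⁶ + 13x⁵ + 53x⁴ + 40x³ − 38x² − 46x + 21) ÷ lead(D) = −6x⁸ ÷ −2x² = 3x⁶. Subtract (3x⁶)·D = −6x⁸ + 27x⁷ − 12x⁶. Remainder: 2x⁷ − 15x⁶ + 13x⁵ + 53x⁴ + 40x³ − 38x² − 46x + 21.
Step 2: lead(2x⁷ − 15x⁶ + 13x⁵ + 53x⁴ + 40x³ − 38x² − 46x + 21) ÷ lead(D) = 2x⁷ ÷ −2x² = −x⁵. Subtract (−x⁵)·D = 2x⁷ − 9x⁶ + 4x⁵. Remainder: −6x⁶ + 9x⁵ + 53x⁴ + 40x³ − 38x² − 46x + 21.
Step 3: lead(−6x⁶ + 9x⁵ + 53x⁴ + 40x³ − 38x² − 46x + 21) ÷ lead(D) = −6x⁶ ÷ −2x² = 3x⁴. Subtract (3x⁴)·D = −6x⁶ + 27x⁵ − 12x⁴. Remainder: −18x⁵ + 65x⁴ + 40x³ − 38x² − 46x + 21.
Step 4: lead(−18x⁵ + 65x⁴ + 40x³ − 38x² − 46x + 21) ÷ lead(D) = −18x⁵ ÷ −2x² = 9x³. Subtract (9x³)·D = −18x⁵ + 81x⁴ − 36x³. Remainder: −16x⁴ + 76x³ − 38x² − 46x + 21.
Step 5: lead(−16x⁴ + 76x³ − 38x² − 46x + 21) ÷ lead(D) = −16x⁴ ÷ −2x² = 8x². Subtract (8x²)·D = −16x⁴ + 72x³ − 32x². Remainder: 4x³ − 6x² − 46x + 21.
Step 6: lead(4x³ − 6x² − 46x + 21) ÷ lead(D) = 4x³ ÷ −2x² = −2x. Subtract (−2x)·D = 4x³ − 18x² + 8x. Remainder: 12x² − 54x + 21.
Step 7: lead(12x² − 54x + 21) ÷ lead(D) = 12x² ÷ −2x² = −6. Subtract (−6)·D = 12x² − 54x + 24. Remainder: −3.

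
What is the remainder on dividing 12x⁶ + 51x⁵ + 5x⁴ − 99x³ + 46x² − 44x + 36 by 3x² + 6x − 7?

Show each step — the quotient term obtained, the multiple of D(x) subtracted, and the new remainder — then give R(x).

R(x) = 1

Step 1: lead(12x⁶ + 51x⁵ + 5x⁴ − 99x³ + 46x² − 44x + 36) ÷ lead(D) = 12x⁶ ÷ 3x² = 4x⁴. Subtract (4x⁴)·D = 12x⁶ + 24x⁵ − 28x⁴. Remainder: 27x⁵ + 33x⁴ − 99x³ + 46x² − 44x + 36.
Step 2: lead(27x⁵ + 33x⁴ − 99x³ + 46x² − 44x + 36) ÷ lead(D) = 27x⁵ ÷ 3x² = 9x³. Subtract (9x³)·D = 27x⁵ + 54x⁴ − 63x³. Remainder: −21x⁴ − 36x³ + 46x² − 44x + 36.
Step 3: lead(−21x⁴ − 36x³ + 46x² − 44x + 36) ÷ lead(D) = −21x⁴ ÷ 3x² = −7x². Subtract (−7x²)·D = −21x⁴ − 42x³ + 49x². Remainder: 6x³ − 3x² − 44x + 36.
Step 4: lead(6x³ − 3x² − 44x + 36) ÷ lead(D) = 6x³ ÷ 3x² = 2x. Subtract (2x)·D = 6x³ + 12x² − 14x. Remainder: −15x² − 30x + 36.
Step 5: lead(−15x² − 30x + 36) ÷ lead(D) = −15x² ÷ 3x² = −5. Subtract (−5)·D = −15x² − 30x + 35. Remainder: 1.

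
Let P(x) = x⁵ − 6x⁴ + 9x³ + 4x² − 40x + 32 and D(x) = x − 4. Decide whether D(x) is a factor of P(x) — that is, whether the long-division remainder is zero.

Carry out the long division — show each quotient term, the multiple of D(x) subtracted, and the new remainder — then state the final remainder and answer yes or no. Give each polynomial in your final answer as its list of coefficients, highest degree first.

Step 1: lead(x⁵ − 6x⁴ + 9x³ + 4x² − 40x + 32) ÷ lead(D) = x⁵ ÷ x = x⁴. Subtract (x⁴)·D = x⁵ − 4x⁴. Remainder: −2x⁴ + 9x³ + 4x² − 40x + 32.
Step 2: lead(−2x⁴ + 9x³ + 4x² − 40x + 32) ÷ lead(D) = −2x⁴ ÷ x = −2x³. Subtract (−2x³)·D = −2x⁴ + 8x³. Remainder: x³ + 4x² − 40x + 32.
Step 3: lead(x³ + 4x² − 40x + 32) ÷ lead(D) = x³ ÷ x = x². Subtract (x²)·D = x³ − 4x². Remainder: 8x² − 40x + 32.
Step 4: lead(8x² − 40x + 32) ÷ lead(D) = 8x² ÷ x = 8x. Subtract (8x)·D = 8x² − 32x. Remainder: −8x + 32.
Step 5: lead(−8x + 32) ÷ lead(D) = −8x ÷ x = −8. Subtract (−8)·D = −8x + 32. Remainder: 0.

R = [0], so D(x) is a factor of P(x). yes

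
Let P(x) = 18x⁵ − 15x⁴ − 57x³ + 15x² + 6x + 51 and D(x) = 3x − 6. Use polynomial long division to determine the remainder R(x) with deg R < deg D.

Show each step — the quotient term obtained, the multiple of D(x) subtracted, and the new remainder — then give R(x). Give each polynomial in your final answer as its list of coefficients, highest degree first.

Step 1: lead(18x⁵ − 15x⁴ − 57x³ + 15x² + 6x + 51) ÷ lead(D) = 18x⁵ ÷ 3x = 6x⁴. Subtract (6x⁴)·D = 18x⁵ − 36x⁴. Remainder: 21x⁴ − 57x³ + 15x² + 6x + 51.
Step 2: lead(21x⁴ − 57x³ + 15x² + 6x + 51) ÷ lead(D) = 21x⁴ ÷ 3x = 7x³. Subtract (7x³)·D = 21x⁴ − 42x³. Remainder: −15x³ + 15x² + 6x + 51.
Step 3: lead(−15x³ + 15x² + 6x + 51) ÷ lead(D) = −15x³ ÷ 3x = −5x². Subtract (−5x²)·D = −15x³ + 30x². Remainder: −15x² + 6x + 51.
Step 4: lead(−15x² + 6x + 51) ÷ lead(D) = −15x² ÷ 3x = −5x. Subtract (−5x)·D = −15x² + 30x. Remainder: −24x + 51.
Step 5: lead(−24x + 51) ÷ lead(D) = −24x ÷ 3x = −8. Subtract (−8)·D = −24x + 48. Remainder: 3.

R = [3]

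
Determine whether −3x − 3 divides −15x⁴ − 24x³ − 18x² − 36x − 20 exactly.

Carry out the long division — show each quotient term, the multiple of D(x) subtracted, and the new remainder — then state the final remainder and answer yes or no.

Step 1: lead(−15x⁴ − 24x³ − 18x² − 36x − 20) ÷ lead(D) = −15x⁴ ÷ −3x = 5x³. Subtract (5x³)·D = −15x⁴ − 15x³. Remainder: −9x³ − 18x² − 36x − 20.
Step 2: lead(−9x³ − 18x² − 36x − 20) ÷ lead(D) = −9x³ ÷ −3x = 3x². Subtract (3x²)·D = −9x³ − 9x². Remainder: −9x² − 36x − 20.
Step 3: lead(−9x² − 36x − 20) ÷ lead(D) = −9x² ÷ −3x = 3x. Subtract (3x)·D = −9x² − 9x. Remainder: −27x − 20.
Step 4: lead(−27x − 20) ÷ lead(D) = −27x ÷ −3x = 9. Subtract (9)·D = −27x − 27. Remainder: 7.

R(x) = 7, so D(x) is not a factor of P(x). no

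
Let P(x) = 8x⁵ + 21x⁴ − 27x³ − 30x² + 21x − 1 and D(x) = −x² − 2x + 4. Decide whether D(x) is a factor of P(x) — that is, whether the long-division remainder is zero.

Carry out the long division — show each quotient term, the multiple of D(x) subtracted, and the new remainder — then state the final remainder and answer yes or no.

R(x) = x − 1, so D(x) is not a factor of P(x). no

Step 1: lead(8x⁵ + 21x⁴ − 27x³ − 30x² + 21x − 1) ÷ lead(D) = 8x⁵ ÷ −x² = −8x³. Subtract (−8x³)·D = 8x⁵ + 16x⁴ − 32x³. Remainder: 5x⁴ + 5x³ − 30x² + 21x − 1.
Step 2: lead(5x⁴ + 5x³ − 30x² + 21x − 1) ÷ lead(D) = 5x⁴ ÷ −x² = −5x². Subtract (−5x²)·D = 5x⁴ + 10x³ − 20x². Remainder: −5x³ − 10x² + 21x − 1.
Step 3: lead(−5x³ − 10x² + 21x − 1) ÷ lead(D) = −5x³ ÷ −x² = 5x. Subtract (5x)·D = −5x³ − 10x² + 20x. Remainder: x − 1.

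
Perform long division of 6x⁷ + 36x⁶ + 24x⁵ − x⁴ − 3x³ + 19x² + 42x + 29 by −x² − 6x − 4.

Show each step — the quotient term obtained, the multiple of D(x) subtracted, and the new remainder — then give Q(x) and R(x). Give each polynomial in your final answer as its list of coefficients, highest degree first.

Q = [-6, 0, 0, 1, -3, -5]; R = [9]

Step 1: lead(6x⁷ + 36x⁶ + 24x⁵ − x⁴ − 3x³ + 19x² + 42x + 29) ÷ lead(D) = 6x⁷ ÷ −x² = −6x⁵. Subtract (−6x⁵)·D = 6x⁷ + 36x⁶ + 24x⁵. Remainder: −x⁴ − 3x³ + 19x² + 42x + 29.
Step 2: lead(−x⁴ − 3x³ + 19x² + 42x + 29) ÷ lead(D) = −x⁴ ÷ −x² = x². Subtract (x²)·D = −x⁴ − 6x³ − 4x². Remainder: 3x³ + 23x² + 42x + 29.
Step 3: lead(3x³ + 23x² + 42x + 29) ÷ lead(D) = 3x³ ÷ −x² = −3x. Subtract (−3x)·D = 3x³ + 18x² + 12x. Remainder: 5x² + 30x + 29.
Step 4: lead(5x² + 30x + 29) ÷ lead(D) = 5x² ÷ −x² = −5. Subtract (−5)·D = 5x² + 30x + 20. Remainder: 9.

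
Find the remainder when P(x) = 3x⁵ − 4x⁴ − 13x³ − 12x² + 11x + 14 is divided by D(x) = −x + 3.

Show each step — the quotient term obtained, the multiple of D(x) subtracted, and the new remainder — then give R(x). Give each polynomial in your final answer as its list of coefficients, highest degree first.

Step 1: lead(3x⁵ − 4x⁴ − 13x³ − 12x² + 11x + 14) ÷ lead(D) = 3x⁵ ÷ −x = −3x⁴. Subtract (−3x⁴)·D = 3x⁵ − 9x⁴. Remainder: 5x⁴ − 13x³ − 12x² + 11x + 14.
Step 2: lead(5x⁴ − 13x³ − 12x² + 11x + 14) ÷ lead(D) = 5x⁴ ÷ −x = −5x³. Subtract (−5x³)·D = 5x⁴ − 15x³. Remainder: 2x³ − 12x² + 11x + 14.
Step 3: lead(2x³ − 12x² + 11x + 14) ÷ lead(D) = 2x³ ÷ −x = −2x². Subtract (−2x²)·D = 2x³ − 6x². Remainder: −6x² + 11x + 14.
Step 4: lead(−6x² + 11x + 14) ÷ lead(D) = −6x² ÷ −x = 6x. Subtract (6x)·D = −6x² + 18x. Remainder: −7x + 14.
Step 5: lead(−7x + 14) ÷ lead(D) = −7x ÷ −x = 7. Subtract (7)·D = −7x + 21. Remainder: −7.

R = [-7]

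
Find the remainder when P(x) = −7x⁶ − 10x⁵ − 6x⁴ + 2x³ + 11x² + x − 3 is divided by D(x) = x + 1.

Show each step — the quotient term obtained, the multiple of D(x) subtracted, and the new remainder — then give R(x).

R(x) = 2

Step 1: lead(−7x⁶ − 10x⁵ − 6x⁴ + 2x³ + 11x² + x − 3) ÷ lead(D) = −7x⁶ ÷ x = −7x⁵. Subtract (−7x⁵)·D = −7x⁶ − 7x⁵. Remainder: −3x⁵ − 6x⁴ + 2x³ + 11x² + x − 3.
Step 2: lead(−3x⁵ − 6x⁴ + 2x³ + 11x² + x − 3) ÷ lead(D) = −3x⁵ ÷ x = −3x⁴. Subtract (−3x⁴)·D = −3x⁵ − 3x⁴. Remainder: −3x⁴ + 2x³ + 11x² + x − 3.
Step 3: lead(−3x⁴ + 2x³ + 11x² + x − 3) ÷ lead(D) = −3x⁴ ÷ x = −3x³. Subtract (−3x³)·D = −3x⁴ − 3x³. Remainder: 5x³ + 11x² + x − 3.
Step 4: lead(5x³ + 11x² + x − 3) ÷ lead(D) = 5x³ ÷ x = 5x². Subtract (5x²)·D = 5x³ + 5x². Remainder: 6x² + x − 3.
Step 5: lead(6x² + x − 3) ÷ lead(D) = 6x² ÷ x = 6x. Subtract (6x)·D = 6x² + 6x. Remainder: −5x − 3.
Step 6: lead(−5x − 3) ÷ lead(D) = −5x ÷ x = −5. Subtract (−5)·D = −5x − 5. Remainder: 2.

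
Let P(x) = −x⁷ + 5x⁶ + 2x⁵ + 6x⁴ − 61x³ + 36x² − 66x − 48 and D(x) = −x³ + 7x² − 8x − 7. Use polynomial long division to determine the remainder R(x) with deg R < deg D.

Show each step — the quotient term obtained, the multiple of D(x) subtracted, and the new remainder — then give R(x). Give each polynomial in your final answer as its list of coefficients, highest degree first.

R = [-9, 8]

Step 1: lead(−x⁷ + 5x⁶ + 2x⁵ + 6x⁴ − 61x³ + 36x² − 66x − 48) ÷ lead(D) = −x⁷ ÷ −x³ = x⁴. Subtract (x⁴)·D = −x⁷ + 7x⁶ − 8x⁵ − 7x⁴. Remainder: −2x⁶ + 10x⁵ + 13x⁴ − 61x³ + 36x² − 66x − 48.
Step 2: lead(−2x⁶ + 10x⁵ + 13x⁴ − 61x³ + 36x² − 66x − 48) ÷ lead(D) = −2x⁶ ÷ −x³ = 2x³. Subtract (2x³)·D = −2x⁶ + 14x⁵ − 16x⁴ − 14x³. Remainder: −4x⁵ + 29x⁴ − 47x³ + 36x² − 66x − 48.
Step 3: lead(−4x⁵ + 29x⁴ − 47x³ + 36x² − 66x − 48) ÷ lead(D) = −4x⁵ ÷ −x³ = 4x². Subtract (4x²)·D = −4x⁵ + 28x⁴ − 32x³ − 28x². Remainder: x⁴ − 15x³ + 64x² − 66x − 48.
Step 4: lead(x⁴ − 15x³ + 64x² − 66x − 48) ÷ lead(D) = x⁴ ÷ −x³ = −x. Subtract (−x)·D = x⁴ − 7x³ + 8x² + 7x. Remainder: −8x³ + 56x² − 73x − 48.
Step 5: lead(−8x³ + 56x² − 73x − 48) ÷ lead(D) = −8x³ ÷ −x³ = 8. Subtract (8)·D = −8x³ + 56x² − 64x − 56. Remainder: −9x + 8.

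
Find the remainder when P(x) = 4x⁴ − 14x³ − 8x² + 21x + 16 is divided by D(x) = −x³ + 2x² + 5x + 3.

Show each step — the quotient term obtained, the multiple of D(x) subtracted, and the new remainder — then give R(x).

R(x) = 3x − 2

Step 1: lead(4x⁴ − 14x³ − 8x² + 21x + 16) ÷ lead(D) = 4x⁴ ÷ −x³ = −4x. Subtract (−4x)·D = 4x⁴ − 8x³ − 20x² − 12x. Remainder: −6x³ + 12x² + 33x + 16.
Step 2: lead(−6x³ + 12x² + 33x + 16) ÷ lead(D) = −6x³ ÷ −x³ = 6. Subtract (6)·D = −6x³ + 12x² + 30x + 18. Remainder: 3x − 2.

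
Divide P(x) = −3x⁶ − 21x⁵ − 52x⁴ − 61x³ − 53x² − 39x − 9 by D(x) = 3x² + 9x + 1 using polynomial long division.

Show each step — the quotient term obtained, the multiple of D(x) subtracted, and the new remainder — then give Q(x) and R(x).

Q(x) = −x⁴ − 4x³ − 5x² − 4x − 4; R(x) = x − 5

Step 1: lead(−3x⁶ − 21x⁵ − 52x⁴ − 61x³ − 53x² − 39x − 9) ÷ lead(D) = −3x⁶ ÷ 3x² = −x⁴. Subtract (−x⁴)·D = −3x⁶ − 9x⁵ − x⁴. Remainder: −12x⁵ − 51x⁴ − 61x³ − 53x² − 39x − 9.
Step 2: lead(−12x⁵ − 51x⁴ − 61x³ − 53x² − 39x − 9) ÷ lead(D) = −12x⁵ ÷ 3x² = −4x³. Subtract (−4x³)·D = −12x⁵ − 36x⁴ − 4x³. Remainder: −15x⁴ − 57x³ − 53x² − 39x − 9.
Step 3: lead(−15x⁴ − 57x³ − 53x² − 39x − 9) ÷ lead(D) = −15x⁴ ÷ 3x² = −5x². Subtract (−5x²)·D = −15x⁴ − 45x³ − 5x². Remainder: −12x³ − 48x² − 39x − 9.
Step 4: lead(−12x³ − 48x² − 39x − 9) ÷ lead(D) = −12x³ ÷ 3x² = −4x. Subtract (−4x)·D = −12x³ − 36x² − 4x. Remainder: −12x² − 35x − 9.
Step 5: lead(−12x² − 35x − 9) ÷ lead(D) = −12x² ÷ 3x² = −4. Subtract (−4)·D = −12x² − 36x − 4. Remainder: x − 5.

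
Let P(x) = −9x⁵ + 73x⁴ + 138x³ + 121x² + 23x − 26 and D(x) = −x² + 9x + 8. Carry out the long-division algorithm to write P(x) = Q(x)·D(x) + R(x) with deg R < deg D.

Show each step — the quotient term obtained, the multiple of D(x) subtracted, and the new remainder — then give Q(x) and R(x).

Step 1: lead(−9x⁵ + 73x⁴ + 138x³ + 121x² + 23x − 26) ÷ lead(D) = −9x⁵ ÷ −x² = 9x³. Subtract (9x³)·D = −9x⁵ + 81x⁴ + 72x³. Remainder: −8x⁴ + 66x³ + 121x² + 23x − 26.
Step 2: lead(−8x⁴ + 66x³ + 121x² + 23x − 26) ÷ lead(D) = −8x⁴ ÷ −x² = 8x². Subtract (8x²)·D = −8x⁴ + 72x³ + 64x². Remainder: −6x³ + 57x² + 23x − 26.
Step 3: lead(−6x³ + 57x² + 23x − 26) ÷ lead(D) = −6x³ ÷ −x² = 6x. Subtract (6x)·D = −6x³ + 54x² + 48x. Remainder: 3x² − 25x − 26.
Step 4: lead(3x² − 25x − 26) ÷ lead(D) = 3x² ÷ −x² = −3. Subtract (−3)·D = 3x² − 27x − 24. Remainder: 2x − 2.

Q(x) = 9x³ + 8x² + 6x − 3; R(x) = 2x − 2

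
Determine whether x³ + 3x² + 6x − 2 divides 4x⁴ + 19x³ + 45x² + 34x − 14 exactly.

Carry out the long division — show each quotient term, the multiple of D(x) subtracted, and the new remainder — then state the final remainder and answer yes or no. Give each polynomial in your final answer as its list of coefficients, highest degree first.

Step 1: lead(4x⁴ + 19x³ + 45x² + 34x − 14) ÷ lead(D) = 4x⁴ ÷ x³ = 4x. Subtract (4x)·D = 4x⁴ + 12x³ + 24x² − 8x. Remainder: 7x³ + 21x² + 42x − 14.
Step 2: lead(7x³ + 21x² + 42x − 14) ÷ lead(D) = 7x³ ÷ x³ = 7. Subtract (7)·D = 7x³ + 21x² + 42x − 14. Remainder: 0.

R = [0], so D(x) is a factor of P(x). yes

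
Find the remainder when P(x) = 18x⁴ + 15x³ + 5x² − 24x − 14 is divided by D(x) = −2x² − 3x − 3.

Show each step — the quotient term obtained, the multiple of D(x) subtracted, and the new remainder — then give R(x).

Step 1: lead(18x⁴ + 15x³ + 5x² − 24x − 14) ÷ lead(D) = 18x⁴ ÷ −2x² = −9x². Subtract (−9x²)·D = 18x⁴ + 27x³ + 27x². Remainder: −12x³ − 22x² − 24x − 14.
Step 2: lead(−12x³ − 22x² − 24x − 14) ÷ lead(D) = −12x³ ÷ −2x² = 6x. Subtract (6x)·D = −12x³ − 18x² − 18x. Remainder: −4x² − 6x − 14.
Step 3: lead(−4x² − 6x − 14) ÷ lead(D) = −4x² ÷ −2x² = 2. Subtract (2)·D = −4x² − 6x − 6. Remainder: −8.

R(x) = −8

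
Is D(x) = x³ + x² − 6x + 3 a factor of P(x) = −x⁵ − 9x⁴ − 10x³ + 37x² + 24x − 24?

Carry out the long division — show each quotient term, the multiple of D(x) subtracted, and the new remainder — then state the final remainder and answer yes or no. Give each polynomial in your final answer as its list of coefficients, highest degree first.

Step 1: lead(−x⁵ − 9x⁴ − 10x³ + 37x² + 24x − 24) ÷ lead(D) = −x⁵ ÷ x³ = −x². Subtract (−x²)·D = −x⁵ − x⁴ + 6x³ − 3x². Remainder: −8x⁴ − 16x³ + 40x² + 24x − 24.
Step 2: lead(−8x⁴ − 16x³ + 40x² + 24x − 24) ÷ lead(D) = −8x⁴ ÷ x³ = −8x. Subtract (−8x)·D = −8x⁴ − 8x³ + 48x² − 24x. Remainder: −8x³ − 8x² + 48x − 24.
Step 3: lead(−8x³ − 8x² + 48x − 24) ÷ lead(D) = −8x³ ÷ x³ = −8. Subtract (−8)·D = −8x³ − 8x² + 48x − 24. Remainder: 0.

R = [0], so D(x) is a factor of P(x). yes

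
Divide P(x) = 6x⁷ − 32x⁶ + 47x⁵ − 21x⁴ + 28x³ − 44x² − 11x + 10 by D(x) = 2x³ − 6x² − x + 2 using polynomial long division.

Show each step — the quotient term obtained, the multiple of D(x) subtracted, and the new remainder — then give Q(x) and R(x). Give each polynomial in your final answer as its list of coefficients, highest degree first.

Q = [3, -7, 4, -5, 8]; R = [-9, 7, -6]

Step 1: lead(6x⁷ − 32x⁶ + 47x⁵ − 21x⁴ + 28x³ − 44x² − 11x + 10) ÷ lead(D) = 6x⁷ ÷ 2x³ = 3x⁴. Subtract (3x⁴)·D = 6x⁷ − 18x⁶ − 3x⁵ + 6x⁴. Remainder: −14x⁶ + 50x⁵ − 27x⁴ + 28x³ − 44x² − 11x + 10.
Step 2: lead(−14x⁶ + 50x⁵ − 27x⁴ + 28x³ − 44x² − 11x + 10) ÷ lead(D) = −14x⁶ ÷ 2x³ = −7x³. Subtract (−7x³)·D = −14x⁶ + 42x⁵ + 7x⁴ − 14x³. Remainder: 8x⁵ − 34x⁴ + 42x³ − 44x² − 11x + 10.
Step 3: lead(8x⁵ − 34x⁴ + 42x³ − 44x² − 11x + 10) ÷ lead(D) = 8x⁵ ÷ 2x³ = 4x². Subtract (4x²)·D = 8x⁵ − 24x⁴ − 4x³ + 8x². Remainder: −10x⁴ + 46x³ − 52x² − 11x + 10.
Step 4: lead(−10x⁴ + 46x³ − 52x² − 11x + 10) ÷ lead(D) = −10x⁴ ÷ 2x³ = −5x. Subtract (−5x)·D = −10x⁴ + 30x³ + 5x² − 10x. Remainder: 16x³ − 57x² − x + 10.
Step 5: lead(16x³ − 57x² − x + 10) ÷ lead(D) = 16x³ ÷ 2x³ = 8. Subtract (8)·D = 16x³ − 48x² − 8x + 16. Remainder: −9x² + 7x − 6.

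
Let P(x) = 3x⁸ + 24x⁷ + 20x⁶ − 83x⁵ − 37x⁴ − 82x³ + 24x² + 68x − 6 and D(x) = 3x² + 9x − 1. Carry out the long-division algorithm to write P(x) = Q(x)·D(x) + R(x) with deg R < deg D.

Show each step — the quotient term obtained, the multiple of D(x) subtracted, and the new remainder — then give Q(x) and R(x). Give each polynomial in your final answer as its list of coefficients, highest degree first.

Step 1: lead(3x⁸ + 24x⁷ + 20x⁶ − 83x⁵ − 37x⁴ − 82x³ + 24x² + 68x − 6) ÷ lead(D) = 3x⁸ ÷ 3x² = x⁶. Subtract (x⁶)·D = 3x⁸ + 9x⁷ − x⁶. Remainder: 15x⁷ + 21x⁶ − 83x⁵ − 37x⁴ − 82x³ + 24x² + 68x − 6.
Step 2: lead(15x⁷ + 21x⁶ − 83x⁵ − 37x⁴ − 82x³ + 24x² + 68x − 6) ÷ lead(D) = 15x⁷ ÷ 3x² = 5x⁵. Subtract (5x⁵)·D = 15x⁷ + 45x⁶ − 5x⁵. Remainder: −24x⁶ − 78x⁵ − 37x⁴ − 82x³ + 24x² + 68x − 6.
Step 3: lead(−24x⁶ − 78x⁵ − 37x⁴ − 82x³ + 24x² + 68x − 6) ÷ lead(D) = −24x⁶ ÷ 3x² = −8x⁴. Subtract (−8x⁴)·D = −24x⁶ − 72x⁵ + 8x⁴. Remainder: −6x⁵ − 45x⁴ − 82x³ + 24x² + 68x − 6.
Step 4: lead(−6x⁵ − 45x⁴ − 82x³ + 24x² + 68x − 6) ÷ lead(D) = −6x⁵ ÷ 3x² = −2x³. Subtract (−2x³)·D = −6x⁵ − 18x⁴ + 2x³. Remainder: −27x⁴ − 84x³ + 24x² + 68x − 6.
Step 5: lead(−27x⁴ − 84x³ + 24x² + 68x − 6) ÷ lead(D) = −27x⁴ ÷ 3x² = −9x². Subtract (−9x²)·D = −27x⁴ − 81x³ + 9x². Remainder: −3x³ + 15x² + 68x − 6.
Step 6: lead(−3x³ + 15x² + 68x − 6) ÷ lead(D) = −3x³ ÷ 3x² = −x. Subtract (−x)·D = −3x³ − 9x² + x. Remainder: 24x² + 67x − 6.
Step 7: lead(24x² + 67x − 6) ÷ lead(D) = 24x² ÷ 3x² = 8. Subtract (8)·D = 24x² + 72x − 8. Remainder: −5x + 2.

Q = [1, 5, -8, -2, -9, -1, 8]; R = [-5, 2]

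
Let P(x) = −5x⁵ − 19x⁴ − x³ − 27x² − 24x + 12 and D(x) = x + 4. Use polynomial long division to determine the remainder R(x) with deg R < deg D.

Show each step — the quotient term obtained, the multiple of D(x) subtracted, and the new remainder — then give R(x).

R(x) = −4

Step 1: lead(−5x⁵ − 19x⁴ − x³ − 27x² − 24x + 12) ÷ lead(D) = −5x⁵ ÷ x = −5x⁴. Subtract (−5x⁴)·D = −5x⁵ − 20x⁴. Remainder: x⁴ − x³ − 27x² − 24x + 12.
Step 2: lead(x⁴ − x³ − 27x² − 24x + 12) ÷ lead(D) = x⁴ ÷ x = x³. Subtract (x³)·D = x⁴ + 4x³. Remainder: −5x³ − 27x² − 24x + 12.
Step 3: lead(−5x³ − 27x² − 24x + 12) ÷ lead(D) = −5x³ ÷ x = −5x². Subtract (−5x²)·D = −5x³ − 20x². Remainder: −7x² − 24x + 12.
Step 4: lead(−7x² − 24x + 12) ÷ lead(D) = −7x² ÷ x = −7x. Subtract (−7x)·D = −7x² − 28x. Remainder: 4x + 12.
Step 5: lead(4x + 12) ÷ lead(D) = 4x ÷ x = 4. Subtract (4)·D = 4x + 16. Remainder: −4.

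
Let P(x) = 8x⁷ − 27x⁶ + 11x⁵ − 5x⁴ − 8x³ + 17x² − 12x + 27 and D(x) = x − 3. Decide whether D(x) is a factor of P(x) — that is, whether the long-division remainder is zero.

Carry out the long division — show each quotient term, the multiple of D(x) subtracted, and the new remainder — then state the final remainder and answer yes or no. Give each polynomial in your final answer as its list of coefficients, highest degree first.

Step 1: lead(8x⁷ − 27x⁶ + 11x⁵ − 5x⁴ − 8x³ + 17x² − 12x + 27) ÷ lead(D) = 8x⁷ ÷ x = 8x⁶. Subtract (8x⁶)·D = 8x⁷ − 24x⁶. Remainder: −3x⁶ + 11x⁵ − 5x⁴ − 8x³ + 17x² − 12x + 27.
Step 2: lead(−3x⁶ + 11x⁵ − 5x⁴ − 8x³ + 17x² − 12x + 27) ÷ lead(D) = −3x⁶ ÷ x = −3x⁵. Subtract (−3x⁵)·D = −3x⁶ + 9x⁵. Remainder: 2x⁵ − 5x⁴ − 8x³ + 17x² − 12x + 27.
Step 3: lead(2x⁵ − 5x⁴ − 8x³ + 17x² − 12x + 27) ÷ lead(D) = 2x⁵ ÷ x = 2x⁴. Subtract (2x⁴)·D = 2x⁵ − 6x⁴. Remainder: x⁴ − 8x³ + 17x² − 12x + 27.
Step 4: lead(x⁴ − 8x³ + 17x² − 12x + 27) ÷ lead(D) = x⁴ ÷ x = x³. Subtract (x³)·D = x⁴ − 3x³. Remainder: −5x³ + 17x² − 12x + 27.
Step 5: lead(−5x³ + 17x² − 12x + 27) ÷ lead(D) = −5x³ ÷ x = −5x². Subtract (−5x²)·D = −5x³ + 15x². Remainder: 2x² − 12x + 27.
Step 6: lead(2x² − 12x + 27) ÷ lead(D) = 2x² ÷ x = 2x. Subtract (2x)·D = 2x² − 6x. Remainder: −6x + 27.
Step 7: lead(−6x + 27) ÷ lead(D) = −6x ÷ x = −6. Subtract (−6)·D = −6x + 18. Remainder: 9.

R = [9], so D(x) is not a factor of P(x). no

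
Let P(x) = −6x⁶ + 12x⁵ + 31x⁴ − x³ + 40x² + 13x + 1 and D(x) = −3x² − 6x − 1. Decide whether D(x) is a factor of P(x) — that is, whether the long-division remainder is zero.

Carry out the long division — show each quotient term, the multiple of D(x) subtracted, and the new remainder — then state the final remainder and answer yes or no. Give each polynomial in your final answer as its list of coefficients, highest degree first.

Step 1: lead(−6x⁶ + 12x⁵ + 31x⁴ − x³ + 40x² + 13x + 1) ÷ lead(D) = −6x⁶ ÷ −3x² = 2x⁴. Subtract (2x⁴)·D = −6x⁶ − 12x⁵ − 2x⁴. Remainder: 24x⁵ + 33x⁴ − x³ + 40x² + 13x + 1.
Step 2: lead(24x⁵ + 33x⁴ − x³ + 40x² + 13x + 1) ÷ lead(D) = 24x⁵ ÷ −3x² = −8x³. Subtract (−8x³)·D = 24x⁵ + 48x⁴ + 8x³. Remainder: −15x⁴ − 9x³ + 40x² + 13x + 1.
Step 3: lead(−15x⁴ − 9x³ + 40x² + 13x + 1) ÷ lead(D) = −15x⁴ ÷ −3x² = 5x². Subtract (5x²)·D = −15x⁴ − 30x³ − 5x². Remainder: 21x³ + 45x² + 13x + 1.
Step 4: lead(21x³ + 45x² + 13x + 1) ÷ lead(D) = 21x³ ÷ −3x² = −7x. Subtract (−7x)·D = 21x³ + 42x² + 7x. Remainder: 3x² + 6x + 1.
Step 5: lead(3x² + 6x + 1) ÷ lead(D) = 3x² ÷ −3x² = −1. Subtract (−1)·D = 3x² + 6x + 1. Remainder: 0.

R = [0], so D(x) is a factor of P(x). yes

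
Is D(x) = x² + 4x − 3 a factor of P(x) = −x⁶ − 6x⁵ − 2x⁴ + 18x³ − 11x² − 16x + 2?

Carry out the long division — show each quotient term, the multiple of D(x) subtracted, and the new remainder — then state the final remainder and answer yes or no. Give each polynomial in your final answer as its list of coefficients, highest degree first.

Step 1: lead(−x⁶ − 6x⁵ − 2x⁴ + 18x³ − 11x² − 16x + 2) ÷ lead(D) = −x⁶ ÷ x² = −x⁴. Subtract (−x⁴)·D = −x⁶ − 4x⁵ + 3x⁴. Remainder: −2x⁵ − 5x⁴ + 18x³ − 11x² − 16x + 2.
Step 2: lead(−2x⁵ − 5x⁴ + 18x³ − 11x² − 16x + 2) ÷ lead(D) = −2x⁵ ÷ x² = −2x³. Subtract (−2x³)·D = −2x⁵ − 8x⁴ + 6x³. Remainder: 3x⁴ + 12x³ − 11x² − 16x + 2.
Step 3: lead(3x⁴ + 12x³ − 11x² − 16x + 2) ÷ lead(D) = 3x⁴ ÷ x² = 3x². Subtract (3x²)·D = 3x⁴ + 12x³ − 9x². Remainder: −2x² − 16x + 2.
Step 4: lead(−2x² − 16x + 2) ÷ lead(D) = −2x² ÷ x² = −2. Subtract (−2)·D = −2x² − 8x + 6. Remainder: −8x − 4.

R = [-8, -4], so D(x) is not a factor of P(x). no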